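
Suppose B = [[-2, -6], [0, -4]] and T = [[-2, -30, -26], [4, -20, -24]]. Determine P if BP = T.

P = [[4, 0, -5], [-1, 5, 6]]

B is on the left of P, so left-multiply by B⁻¹: P = B⁻¹T.
det B = 8, so B⁻¹ = [[-1/2, 3/4], [0, -1/4]].
P = B⁻¹T = [[-1/2, 3/4], [0, -1/4]] · [[-2, -30, -26], [4, -20, -24]] = [[4, 0, -5], [-1, 5, 6]].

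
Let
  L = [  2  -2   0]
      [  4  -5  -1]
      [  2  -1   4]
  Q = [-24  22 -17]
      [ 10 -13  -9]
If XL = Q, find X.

X = [[-1, -3, -5], [5, 1, -2]]

Right-multiplying both sides by L⁻¹ gives X = QL⁻¹.
L has determinant -6; L⁻¹ = [[7/2, -4/3, -1/3], [3, -4/3, -1/3], [-1, 1/3, 1/3]].
X = QL⁻¹ = [[-24, 22, -17], [10, -13, -9]] · [[7/2, -4/3, -1/3], [3, -4/3, -1/3], [-1, 1/3, 1/3]] = [[-1, -3, -5], [5, 1, -2]].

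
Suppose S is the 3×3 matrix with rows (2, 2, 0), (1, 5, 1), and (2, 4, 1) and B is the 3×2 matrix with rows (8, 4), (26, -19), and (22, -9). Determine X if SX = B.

Since S multiplies X on the left, X = S⁻¹B.
S has determinant 4; S⁻¹ = [[1/4, -1/2, 1/2], [1/4, 1/2, -1/2], [-3/2, -1, 2]].
X = S⁻¹B = [[1/4, -1/2, 1/2], [1/4, 1/2, -1/2], [-3/2, -1, 2]] · [[8, 4], [26, -19], [22, -9]] = [[0, 6], [4, -4], [6, -5]].

X = [[0, 6], [4, -4], [6, -5]]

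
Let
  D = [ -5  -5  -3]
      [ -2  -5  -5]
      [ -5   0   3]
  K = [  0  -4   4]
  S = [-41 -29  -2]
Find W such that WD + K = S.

WD = S − K = [[-41, -25, -6]].
D is on the right of W, so right-multiply by D⁻¹: W = (S − K)D⁻¹.
det D = -5; the adjugate gives D⁻¹ = [[3, -3, -2], [-31/5, 6, 19/5], [5, -5, -3]].
W = (S − K)D⁻¹ = [[2, 3, 5]].

W = [[2, 3, 5]]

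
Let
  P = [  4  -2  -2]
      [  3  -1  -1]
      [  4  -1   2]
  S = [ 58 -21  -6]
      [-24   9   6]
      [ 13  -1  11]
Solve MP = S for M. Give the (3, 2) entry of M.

Since P sits to the right of M, M = SP⁻¹.
det P = 6; the adjugate gives P⁻¹ = [[-1/2, 1, 0], [-5/3, 8/3, -1/3], [1/6, -2/3, 1/3]].
M = SP⁻¹ = [[58, -21, -6], [-24, 9, 6], [13, -1, 11]] · [[-1/2, 1, 0], [-5/3, 8/3, -1/3], [1/6, -2/3, 1/3]] = [[5, 6, 5], [-2, -4, -1], [-3, 3, 4]].

3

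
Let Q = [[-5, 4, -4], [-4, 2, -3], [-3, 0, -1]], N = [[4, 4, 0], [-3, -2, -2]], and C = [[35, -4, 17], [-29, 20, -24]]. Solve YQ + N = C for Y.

YQ = C − N = [[31, -8, 17], [-26, 22, -22]].
Right-multiplying both sides by Q⁻¹ gives Y = (C − N)Q⁻¹.
det Q = 6, so Q⁻¹ = [[-1/3, 2/3, -2/3], [5/6, -7/6, 1/6], [1, -2, 1]].
Y = (C − N)Q⁻¹ = [[0, -4, -5], [5, 1, -1]].

Y = [[0, -4, -5], [5, 1, -1]]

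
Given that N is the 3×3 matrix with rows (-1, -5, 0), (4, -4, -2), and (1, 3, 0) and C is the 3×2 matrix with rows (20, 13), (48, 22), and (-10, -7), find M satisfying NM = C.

M = [[5, 2], [-5, -3], [-4, -1]]

N is on the left of M, so left-multiply by N⁻¹: M = N⁻¹C.
N has determinant 4; N⁻¹ = [[3/2, 0, 5/2], [-1/2, 0, -1/2], [4, -1/2, 6]].
M = N⁻¹C = [[3/2, 0, 5/2], [-1/2, 0, -1/2], [4, -1/2, 6]] · [[20, 13], [48, 22], [-10, -7]] = [[5, 2], [-5, -3], [-4, -1]].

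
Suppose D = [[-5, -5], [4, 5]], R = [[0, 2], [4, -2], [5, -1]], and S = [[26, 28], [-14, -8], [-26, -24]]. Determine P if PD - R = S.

P = [[-2, 4], [2, 0], [1, -4]]

PD = S + R = [[26, 30], [-10, -10], [-21, -25]].
Right-multiplying both sides by D⁻¹ gives P = (S + R)D⁻¹.
det D = -5; the adjugate gives D⁻¹ = [[-1, -1], [4/5, 1]].
P = (S + R)D⁻¹ = [[-2, 4], [2, 0], [1, -4]].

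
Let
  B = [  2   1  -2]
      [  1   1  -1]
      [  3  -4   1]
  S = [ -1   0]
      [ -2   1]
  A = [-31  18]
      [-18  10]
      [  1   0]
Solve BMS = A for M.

M = B⁻¹AS⁻¹ (apply B⁻¹ on the left and S⁻¹ on the right).
B has determinant 4; B⁻¹ = [[-3/4, 7/4, 1/4], [-1, 2, 0], [-7/4, 11/4, 1/4]].
det S = -1; the adjugate gives S⁻¹ = [[-1, 0], [-2, 1]].
B⁻¹A = [[-8, 4], [-5, 2], [5, -4]].
M = (B⁻¹A)S⁻¹ = [[0, 4], [1, 2], [3, -4]].

M = [[0, 4], [1, 2], [3, -4]]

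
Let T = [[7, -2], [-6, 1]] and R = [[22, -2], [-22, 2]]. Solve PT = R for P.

P = [[-2, -6], [2, 6]]

T is on the right of P, so right-multiply by T⁻¹: P = RT⁻¹.
T has determinant -5; T⁻¹ = [[-1/5, -2/5], [-6/5, -7/5]].
P = RT⁻¹ = [[22, -2], [-22, 2]] · [[-1/5, -2/5], [-6/5, -7/5]] = [[-2, -6], [2, 6]].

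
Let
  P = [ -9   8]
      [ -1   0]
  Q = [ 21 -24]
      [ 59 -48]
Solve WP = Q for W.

W = [[-3, 6], [-6, -5]]

Since P sits to the right of W, W = QP⁻¹.
det P = 8; the adjugate gives P⁻¹ = [[0, -1], [1/8, -9/8]].
W = QP⁻¹ = [[21, -24], [59, -48]] · [[0, -1], [1/8, -9/8]] = [[-3, 6], [-6, -5]].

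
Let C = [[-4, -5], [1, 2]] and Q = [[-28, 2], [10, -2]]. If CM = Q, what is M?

M = [[2, 2], [4, -2]]

Since C multiplies M on the left, M = C⁻¹Q.
C has determinant -3; C⁻¹ = [[-2/3, -5/3], [1/3, 4/3]].
M = C⁻¹Q = [[-2/3, -5/3], [1/3, 4/3]] · [[-28, 2], [10, -2]] = [[2, 2], [4, -2]].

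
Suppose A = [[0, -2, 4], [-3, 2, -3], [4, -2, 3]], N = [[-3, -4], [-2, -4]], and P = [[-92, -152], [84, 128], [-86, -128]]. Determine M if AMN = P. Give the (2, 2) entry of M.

Isolating M: multiply by A⁻¹ from the left and N⁻¹ from the right, so M = A⁻¹PN⁻¹.
A has determinant -2; A⁻¹ = [[0, 1, 1], [3/2, 8, 6], [1, 4, 3]].
N has determinant 4; N⁻¹ = [[-1, 1], [1/2, -3/4]].
A⁻¹P = [[-2, 0], [18, 28], [-14, -24]].
M = (A⁻¹P)N⁻¹ = [[2, -2], [-4, -3], [2, 4]].

-3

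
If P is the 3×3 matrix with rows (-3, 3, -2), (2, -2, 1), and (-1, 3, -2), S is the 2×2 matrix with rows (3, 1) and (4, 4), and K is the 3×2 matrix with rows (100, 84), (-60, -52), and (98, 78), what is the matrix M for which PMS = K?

M = [[1, -1], [1, 4], [-4, -2]]

M = P⁻¹KS⁻¹ (apply P⁻¹ on the left and S⁻¹ on the right).
P has determinant -2; P⁻¹ = [[-1/2, 0, 1/2], [-3/2, -2, 1/2], [-2, -3, 0]].
det S = 8; the adjugate gives S⁻¹ = [[1/2, -1/8], [-1/2, 3/8]].
P⁻¹K = [[-1, -3], [19, 17], [-20, -12]].
M = (P⁻¹K)S⁻¹ = [[1, -1], [1, 4], [-4, -2]].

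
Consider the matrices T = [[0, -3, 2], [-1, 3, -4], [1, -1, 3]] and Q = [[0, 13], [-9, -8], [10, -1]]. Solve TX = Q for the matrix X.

T is on the left of X, so left-multiply by T⁻¹: X = T⁻¹Q.
det T = -1, so T⁻¹ = [[-5, -7, -6], [1, 2, 2], [2, 3, 3]].
X = T⁻¹Q = [[-5, -7, -6], [1, 2, 2], [2, 3, 3]] · [[0, 13], [-9, -8], [10, -1]] = [[3, -3], [2, -5], [3, -1]].

X = [[3, -3], [2, -5], [3, -1]]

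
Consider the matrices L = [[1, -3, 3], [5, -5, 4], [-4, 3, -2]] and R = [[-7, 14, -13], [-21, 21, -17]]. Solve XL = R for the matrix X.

L is on the right of X, so right-multiply by L⁻¹: X = RL⁻¹.
det L = 1, so L⁻¹ = [[-2, 3, 3], [-6, 10, 11], [-5, 9, 10]].
X = RL⁻¹ = [[-7, 14, -13], [-21, 21, -17]] · [[-2, 3, 3], [-6, 10, 11], [-5, 9, 10]] = [[-5, 2, 3], [1, -6, -2]].

X = [[-5, 2, 3], [1, -6, -2]]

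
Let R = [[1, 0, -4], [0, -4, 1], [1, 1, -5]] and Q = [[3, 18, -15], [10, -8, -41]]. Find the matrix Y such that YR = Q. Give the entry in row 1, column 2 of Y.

Right-multiplying both sides by R⁻¹ gives Y = QR⁻¹.
det R = 3, so R⁻¹ = [[19/3, -4/3, -16/3], [1/3, -1/3, -1/3], [4/3, -1/3, -4/3]].
Y = QR⁻¹ = [[3, 18, -15], [10, -8, -41]] · [[19/3, -4/3, -16/3], [1/3, -1/3, -1/3], [4/3, -1/3, -4/3]] = [[5, -5, -2], [6, 3, 4]].

-5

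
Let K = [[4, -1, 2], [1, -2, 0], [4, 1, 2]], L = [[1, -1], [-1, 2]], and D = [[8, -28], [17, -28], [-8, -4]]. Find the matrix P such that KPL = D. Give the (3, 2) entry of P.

-2

Left-multiply by K⁻¹ and right-multiply by L⁻¹: P = K⁻¹DL⁻¹.
det K = 4, so K⁻¹ = [[-1, 1, 1], [-1/2, 0, 1/2], [9/4, -2, -7/4]].
L has determinant 1; L⁻¹ = [[2, 1], [1, 1]].
K⁻¹D = [[1, -4], [-8, 12], [-2, 0]].
P = (K⁻¹D)L⁻¹ = [[-2, -3], [-4, 4], [-4, -2]].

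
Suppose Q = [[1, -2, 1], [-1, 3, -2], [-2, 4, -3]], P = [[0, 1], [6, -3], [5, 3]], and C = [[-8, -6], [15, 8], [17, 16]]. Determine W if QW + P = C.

W = [[-2, 2], [5, 5], [4, 1]]

QW = C − P = [[-8, -7], [9, 11], [12, 13]].
Left-multiplying both sides by Q⁻¹ gives W = Q⁻¹(C − P).
det Q = -1; the adjugate gives Q⁻¹ = [[1, 2, -1], [-1, 1, -1], [-2, 0, -1]].
W = Q⁻¹(C − P) = [[-2, 2], [5, 5], [4, 1]].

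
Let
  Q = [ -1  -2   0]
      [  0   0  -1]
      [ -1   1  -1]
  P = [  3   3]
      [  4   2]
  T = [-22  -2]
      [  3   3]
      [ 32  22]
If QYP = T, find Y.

Y = [[-4, 0], [-1, 5], [-1, 0]]

Left-multiply by Q⁻¹ and right-multiply by P⁻¹: Y = Q⁻¹TP⁻¹.
det Q = -3, so Q⁻¹ = [[-1/3, 2/3, -2/3], [-1/3, -1/3, 1/3], [0, -1, 0]].
P has determinant -6; P⁻¹ = [[-1/3, 1/2], [2/3, -1/2]].
Q⁻¹T = [[-12, -12], [17, 7], [-3, -3]].
Y = (Q⁻¹T)P⁻¹ = [[-4, 0], [-1, 5], [-1, 0]].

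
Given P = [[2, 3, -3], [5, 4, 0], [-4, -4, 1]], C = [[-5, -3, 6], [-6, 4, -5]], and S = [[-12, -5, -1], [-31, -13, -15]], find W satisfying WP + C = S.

W = [[2, -3, -1], [5, -3, 5]]

WP = S − C = [[-7, -2, -7], [-25, -17, -10]].
P is on the right of W, so right-multiply by P⁻¹: W = (S − C)P⁻¹.
det P = 5; the adjugate gives P⁻¹ = [[4/5, 9/5, 12/5], [-1, -2, -3], [-4/5, -4/5, -7/5]].
W = (S − C)P⁻¹ = [[2, -3, -1], [5, -3, 5]].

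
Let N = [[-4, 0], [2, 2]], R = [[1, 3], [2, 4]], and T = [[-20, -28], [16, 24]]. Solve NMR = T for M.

Left-multiply by N⁻¹ and right-multiply by R⁻¹: M = N⁻¹TR⁻¹.
det N = -8, so N⁻¹ = [[-1/4, 0], [1/4, 1/2]].
R has determinant -2; R⁻¹ = [[-2, 3/2], [1, -1/2]].
N⁻¹T = [[5, 7], [3, 5]].
M = (N⁻¹T)R⁻¹ = [[-3, 4], [-1, 2]].

M = [[-3, 4], [-1, 2]]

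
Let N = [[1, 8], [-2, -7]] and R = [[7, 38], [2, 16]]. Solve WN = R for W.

Right-multiplying both sides by N⁻¹ gives W = RN⁻¹.
det N = 9; the adjugate gives N⁻¹ = [[-7/9, -8/9], [2/9, 1/9]].
W = RN⁻¹ = [[7, 38], [2, 16]] · [[-7/9, -8/9], [2/9, 1/9]] = [[3, -2], [2, 0]].

W = [[3, -2], [2, 0]]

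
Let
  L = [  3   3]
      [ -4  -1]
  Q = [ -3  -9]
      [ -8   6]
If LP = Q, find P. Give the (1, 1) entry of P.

3

Left-multiplying both sides by L⁻¹ gives P = L⁻¹Q.
L has determinant 9; L⁻¹ = [[-1/9, -1/3], [4/9, 1/3]].
P = L⁻¹Q = [[-1/9, -1/3], [4/9, 1/3]] · [[-3, -9], [-8, 6]] = [[3, -1], [-4, -2]].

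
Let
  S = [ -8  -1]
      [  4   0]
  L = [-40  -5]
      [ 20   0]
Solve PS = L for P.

P = [[5, 0], [0, 5]]

S is on the right of P, so right-multiply by S⁻¹: P = LS⁻¹.
S has determinant 4; S⁻¹ = [[0, 1/4], [-1, -2]].
P = LS⁻¹ = [[-40, -5], [20, 0]] · [[0, 1/4], [-1, -2]] = [[5, 0], [0, 5]].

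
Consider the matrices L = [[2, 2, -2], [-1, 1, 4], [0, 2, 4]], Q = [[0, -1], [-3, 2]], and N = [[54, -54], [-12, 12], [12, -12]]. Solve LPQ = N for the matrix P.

Isolating P: multiply by L⁻¹ from the left and Q⁻¹ from the right, so P = L⁻¹NQ⁻¹.
det L = 4; the adjugate gives L⁻¹ = [[-1, -3, 5/2], [1, 2, -3/2], [-1/2, -1, 1]].
Q has determinant -3; Q⁻¹ = [[-2/3, -1/3], [-1, 0]].
L⁻¹N = [[12, -12], [12, -12], [-3, 3]].
P = (L⁻¹N)Q⁻¹ = [[4, -4], [4, -4], [-1, 1]].

P = [[4, -4], [4, -4], [-1, 1]]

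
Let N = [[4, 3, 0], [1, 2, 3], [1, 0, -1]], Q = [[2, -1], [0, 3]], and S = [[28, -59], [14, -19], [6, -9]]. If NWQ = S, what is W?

Isolating W: multiply by N⁻¹ from the left and Q⁻¹ from the right, so W = N⁻¹SQ⁻¹.
det N = 4; the adjugate gives N⁻¹ = [[-1/2, 3/4, 9/4], [1, -1, -3], [-1/2, 3/4, 5/4]].
det Q = 6, so Q⁻¹ = [[1/2, 1/6], [0, 1/3]].
N⁻¹S = [[10, -5], [-4, -13], [4, 4]].
W = (N⁻¹S)Q⁻¹ = [[5, 0], [-2, -5], [2, 2]].

W = [[5, 0], [-2, -5], [2, 2]]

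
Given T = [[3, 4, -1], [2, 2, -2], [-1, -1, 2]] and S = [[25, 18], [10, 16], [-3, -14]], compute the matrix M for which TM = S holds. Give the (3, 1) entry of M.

2

T is on the left of M, so left-multiply by T⁻¹: M = T⁻¹S.
det T = -2, so T⁻¹ = [[-1, 7/2, 3], [1, -5/2, -2], [0, 1/2, 1]].
M = T⁻¹S = [[-1, 7/2, 3], [1, -5/2, -2], [0, 1/2, 1]] · [[25, 18], [10, 16], [-3, -14]] = [[1, -4], [6, 6], [2, -6]].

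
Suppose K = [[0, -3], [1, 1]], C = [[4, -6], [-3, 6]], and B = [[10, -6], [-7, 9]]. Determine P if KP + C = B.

P = [[-2, 3], [-2, 0]]

KP = B − C = [[6, 0], [-4, 3]].
Since K multiplies P on the left, P = K⁻¹(B − C).
det K = 3; the adjugate gives K⁻¹ = [[1/3, 1], [-1/3, 0]].
P = K⁻¹(B − C) = [[-2, 3], [-2, 0]].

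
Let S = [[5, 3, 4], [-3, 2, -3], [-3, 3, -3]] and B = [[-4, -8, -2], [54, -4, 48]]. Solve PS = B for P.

S is on the right of P, so right-multiply by S⁻¹: P = BS⁻¹.
S has determinant 3; S⁻¹ = [[1, 7, -17/3], [0, -1, 1], [-1, -8, 19/3]].
P = BS⁻¹ = [[-4, -8, -2], [54, -4, 48]] · [[1, 7, -17/3], [0, -1, 1], [-1, -8, 19/3]] = [[-2, -4, 2], [6, -2, -6]].

P = [[-2, -4, 2], [6, -2, -6]]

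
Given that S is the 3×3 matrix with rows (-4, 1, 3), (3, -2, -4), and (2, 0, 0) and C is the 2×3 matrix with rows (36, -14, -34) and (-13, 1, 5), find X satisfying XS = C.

X = [[-6, 4, 0], [3, 1, -2]]

S is on the right of X, so right-multiply by S⁻¹: X = CS⁻¹.
det S = 4; the adjugate gives S⁻¹ = [[0, 0, 1/2], [-2, -3/2, -7/4], [1, 1/2, 5/4]].
X = CS⁻¹ = [[36, -14, -34], [-13, 1, 5]] · [[0, 0, 1/2], [-2, -3/2, -7/4], [1, 1/2, 5/4]] = [[-6, 4, 0], [3, 1, -2]].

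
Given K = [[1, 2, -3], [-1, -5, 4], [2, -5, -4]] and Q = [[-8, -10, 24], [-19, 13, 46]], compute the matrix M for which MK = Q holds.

M = [[0, 4, -2], [-6, 1, -6]]

Since K sits to the right of M, M = QK⁻¹.
det K = 3; the adjugate gives K⁻¹ = [[40/3, 23/3, -7/3], [4/3, 2/3, -1/3], [5, 3, -1]].
M = QK⁻¹ = [[-8, -10, 24], [-19, 13, 46]] · [[40/3, 23/3, -7/3], [4/3, 2/3, -1/3], [5, 3, -1]] = [[0, 4, -2], [-6, 1, -6]].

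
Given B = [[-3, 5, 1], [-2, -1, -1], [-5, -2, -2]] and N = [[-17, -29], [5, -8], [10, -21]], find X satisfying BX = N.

X = [[0, 5], [-3, -3], [-2, 1]]

B is on the left of X, so left-multiply by B⁻¹: X = B⁻¹N.
det B = 4, so B⁻¹ = [[0, 2, -1], [1/4, 11/4, -5/4], [-1/4, -31/4, 13/4]].
X = B⁻¹N = [[0, 2, -1], [1/4, 11/4, -5/4], [-1/4, -31/4, 13/4]] · [[-17, -29], [5, -8], [10, -21]] = [[0, 5], [-3, -3], [-2, 1]].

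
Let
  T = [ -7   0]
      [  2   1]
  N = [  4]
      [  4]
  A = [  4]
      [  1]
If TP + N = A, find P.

TP = A − N = [[0], [-3]].
Left-multiplying both sides by T⁻¹ gives P = T⁻¹(A − N).
T has determinant -7; T⁻¹ = [[-1/7, 0], [2/7, 1]].
P = T⁻¹(A − N) = [[0], [-3]].

P = [[0], [-3]]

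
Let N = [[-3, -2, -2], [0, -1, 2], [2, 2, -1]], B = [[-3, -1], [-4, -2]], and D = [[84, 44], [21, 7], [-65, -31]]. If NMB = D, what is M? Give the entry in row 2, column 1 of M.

M = N⁻¹DB⁻¹ (apply N⁻¹ on the left and B⁻¹ on the right).
det N = -3; the adjugate gives N⁻¹ = [[1, 2, 2], [-4/3, -7/3, -2], [-2/3, -2/3, -1]].
det B = 2; the adjugate gives B⁻¹ = [[-1, 1/2], [2, -3/2]].
N⁻¹D = [[-4, -4], [-31, -13], [-5, -3]].
M = (N⁻¹D)B⁻¹ = [[-4, 4], [5, 4], [-1, 2]].

5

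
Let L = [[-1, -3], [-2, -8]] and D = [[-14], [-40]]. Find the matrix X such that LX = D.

L is on the left of X, so left-multiply by L⁻¹: X = L⁻¹D.
L has determinant 2; L⁻¹ = [[-4, 3/2], [1, -1/2]].
X = L⁻¹D = [[-4, 3/2], [1, -1/2]] · [[-14], [-40]] = [[-4], [6]].

X = [[-4], [6]]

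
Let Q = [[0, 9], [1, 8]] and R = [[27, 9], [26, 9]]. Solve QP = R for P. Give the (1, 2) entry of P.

Since Q multiplies P on the left, P = Q⁻¹R.
Q has determinant -9; Q⁻¹ = [[-8/9, 1], [1/9, 0]].
P = Q⁻¹R = [[-8/9, 1], [1/9, 0]] · [[27, 9], [26, 9]] = [[2, 1], [3, 1]].

1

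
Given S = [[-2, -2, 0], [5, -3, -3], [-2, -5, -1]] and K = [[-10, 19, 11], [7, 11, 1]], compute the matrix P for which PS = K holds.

Since S sits to the right of P, P = KS⁻¹.
S has determinant 2; S⁻¹ = [[-6, -1, 3], [11/2, 1, -3], [-31/2, -3, 8]].
P = KS⁻¹ = [[-10, 19, 11], [7, 11, 1]] · [[-6, -1, 3], [11/2, 1, -3], [-31/2, -3, 8]] = [[-6, -4, 1], [3, 1, -4]].

P = [[-6, -4, 1], [3, 1, -4]]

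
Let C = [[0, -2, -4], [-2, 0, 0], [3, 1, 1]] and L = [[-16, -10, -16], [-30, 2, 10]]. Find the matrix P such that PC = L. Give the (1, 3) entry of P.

Right-multiplying both sides by C⁻¹ gives P = LC⁻¹.
C has determinant 4; C⁻¹ = [[0, -1/2, 0], [1/2, 3, 2], [-1/2, -3/2, -1]].
P = LC⁻¹ = [[-16, -10, -16], [-30, 2, 10]] · [[0, -1/2, 0], [1/2, 3, 2], [-1/2, -3/2, -1]] = [[3, 2, -4], [-4, 6, -6]].

-4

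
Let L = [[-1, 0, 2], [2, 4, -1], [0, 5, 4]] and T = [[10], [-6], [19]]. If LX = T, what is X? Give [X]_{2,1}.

-1

Left-multiplying both sides by L⁻¹ gives X = L⁻¹T.
L has determinant -1; L⁻¹ = [[-21, -10, 8], [8, 4, -3], [-10, -5, 4]].
X = L⁻¹T = [[-21, -10, 8], [8, 4, -3], [-10, -5, 4]] · [[10], [-6], [19]] = [[2], [-1], [6]].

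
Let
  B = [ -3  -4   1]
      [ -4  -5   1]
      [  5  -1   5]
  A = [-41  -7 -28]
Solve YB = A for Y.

Y = [[-3, 5, -6]]

B is on the right of Y, so right-multiply by B⁻¹: Y = AB⁻¹.
det B = 1, so B⁻¹ = [[-24, 19, 1], [25, -20, -1], [29, -23, -1]].
Y = AB⁻¹ = [[-41, -7, -28]] · [[-24, 19, 1], [25, -20, -1], [29, -23, -1]] = [[-3, 5, -6]].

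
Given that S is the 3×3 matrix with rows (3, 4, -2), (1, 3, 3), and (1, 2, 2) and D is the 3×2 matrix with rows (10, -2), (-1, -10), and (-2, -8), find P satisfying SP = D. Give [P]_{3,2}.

-3

Left-multiplying both sides by S⁻¹ gives P = S⁻¹D.
det S = 6, so S⁻¹ = [[0, -2, 3], [1/6, 4/3, -11/6], [-1/6, -1/3, 5/6]].
P = S⁻¹D = [[0, -2, 3], [1/6, 4/3, -11/6], [-1/6, -1/3, 5/6]] · [[10, -2], [-1, -10], [-2, -8]] = [[-4, -4], [4, 1], [-3, -3]].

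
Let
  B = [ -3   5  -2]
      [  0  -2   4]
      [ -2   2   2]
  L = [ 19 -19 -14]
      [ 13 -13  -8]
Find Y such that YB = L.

Y = [[-5, -5, -2], [-5, -5, 1]]

B is on the right of Y, so right-multiply by B⁻¹: Y = LB⁻¹.
B has determinant 4; B⁻¹ = [[-3, -7/2, 4], [-2, -5/2, 3], [-1, -1, 3/2]].
Y = LB⁻¹ = [[19, -19, -14], [13, -13, -8]] · [[-3, -7/2, 4], [-2, -5/2, 3], [-1, -1, 3/2]] = [[-5, -5, -2], [-5, -5, 1]].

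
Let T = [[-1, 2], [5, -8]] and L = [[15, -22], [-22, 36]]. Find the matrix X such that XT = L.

X = [[5, 4], [2, -4]]

Since T sits to the right of X, X = LT⁻¹.
det T = -2, so T⁻¹ = [[4, 1], [5/2, 1/2]].
X = LT⁻¹ = [[15, -22], [-22, 36]] · [[4, 1], [5/2, 1/2]] = [[5, 4], [2, -4]].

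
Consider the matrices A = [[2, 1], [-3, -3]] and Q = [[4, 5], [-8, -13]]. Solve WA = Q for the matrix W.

W = [[-1, -2], [5, 6]]

Right-multiplying both sides by A⁻¹ gives W = QA⁻¹.
A has determinant -3; A⁻¹ = [[1, 1/3], [-1, -2/3]].
W = QA⁻¹ = [[4, 5], [-8, -13]] · [[1, 1/3], [-1, -2/3]] = [[-1, -2], [5, 6]].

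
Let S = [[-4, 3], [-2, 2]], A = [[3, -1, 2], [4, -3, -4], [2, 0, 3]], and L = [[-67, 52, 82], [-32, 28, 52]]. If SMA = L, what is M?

Isolating M: multiply by S⁻¹ from the left and A⁻¹ from the right, so M = S⁻¹LA⁻¹.
det S = -2, so S⁻¹ = [[-1, 3/2], [-1, 2]].
A has determinant 5; A⁻¹ = [[-9/5, 3/5, 2], [-4, 1, 4], [6/5, -2/5, -1]].
S⁻¹L = [[19, -10, -4], [3, 4, 22]].
M = (S⁻¹L)A⁻¹ = [[1, 3, 2], [5, -3, 0]].

M = [[1, 3, 2], [5, -3, 0]]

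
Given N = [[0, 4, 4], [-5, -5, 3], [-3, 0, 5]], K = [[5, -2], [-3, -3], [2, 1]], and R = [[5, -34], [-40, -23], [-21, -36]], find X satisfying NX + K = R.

NX = R − K = [[0, -32], [-37, -20], [-23, -37]].
Left-multiplying both sides by N⁻¹ gives X = N⁻¹(R − K).
N has determinant 4; N⁻¹ = [[-25/4, -5, 8], [4, 3, -5], [-15/4, -3, 5]].
X = N⁻¹(R − K) = [[1, 4], [4, -3], [-4, -5]].

X = [[1, 4], [4, -3], [-4, -5]]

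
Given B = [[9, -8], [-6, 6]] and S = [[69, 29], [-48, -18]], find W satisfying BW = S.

Left-multiplying both sides by B⁻¹ gives W = B⁻¹S.
det B = 6, so B⁻¹ = [[1, 4/3], [1, 3/2]].
W = B⁻¹S = [[1, 4/3], [1, 3/2]] · [[69, 29], [-48, -18]] = [[5, 5], [-3, 2]].

W = [[5, 5], [-3, 2]]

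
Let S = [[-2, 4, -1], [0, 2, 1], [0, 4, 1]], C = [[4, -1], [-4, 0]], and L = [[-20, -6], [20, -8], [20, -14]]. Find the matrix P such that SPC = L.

Isolating P: multiply by S⁻¹ from the left and C⁻¹ from the right, so P = S⁻¹LC⁻¹.
S has determinant 4; S⁻¹ = [[-1/2, -2, 3/2], [0, -1/2, 1/2], [0, 2, -1]].
det C = -4, so C⁻¹ = [[0, -1/4], [-1, -1]].
S⁻¹L = [[0, -2], [0, -3], [20, -2]].
P = (S⁻¹L)C⁻¹ = [[2, 2], [3, 3], [2, -3]].

P = [[2, 2], [3, 3], [2, -3]]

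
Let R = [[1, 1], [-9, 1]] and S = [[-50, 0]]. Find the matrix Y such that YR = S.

Right-multiplying both sides by R⁻¹ gives Y = SR⁻¹.
det R = 10; the adjugate gives R⁻¹ = [[1/10, -1/10], [9/10, 1/10]].
Y = SR⁻¹ = [[-50, 0]] · [[1/10, -1/10], [9/10, 1/10]] = [[-5, 5]].

Y = [[-5, 5]]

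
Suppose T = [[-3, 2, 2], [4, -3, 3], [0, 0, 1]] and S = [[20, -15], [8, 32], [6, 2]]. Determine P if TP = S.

Left-multiplying both sides by T⁻¹ gives P = T⁻¹S.
T has determinant 1; T⁻¹ = [[-3, -2, 12], [-4, -3, 17], [0, 0, 1]].
P = T⁻¹S = [[-3, -2, 12], [-4, -3, 17], [0, 0, 1]] · [[20, -15], [8, 32], [6, 2]] = [[-4, 5], [-2, -2], [6, 2]].

P = [[-4, 5], [-2, -2], [6, 2]]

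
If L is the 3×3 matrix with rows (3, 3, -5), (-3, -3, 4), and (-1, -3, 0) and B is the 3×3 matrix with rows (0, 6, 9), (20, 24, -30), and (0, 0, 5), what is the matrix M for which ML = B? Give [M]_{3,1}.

-5

L is on the right of M, so right-multiply by L⁻¹: M = BL⁻¹.
det L = -6, so L⁻¹ = [[-2, -5/2, 1/2], [2/3, 5/6, -1/2], [-1, -1, 0]].
M = BL⁻¹ = [[0, 6, 9], [20, 24, -30], [0, 0, 5]] · [[-2, -5/2, 1/2], [2/3, 5/6, -1/2], [-1, -1, 0]] = [[-5, -4, -3], [6, 0, -2], [-5, -5, 0]].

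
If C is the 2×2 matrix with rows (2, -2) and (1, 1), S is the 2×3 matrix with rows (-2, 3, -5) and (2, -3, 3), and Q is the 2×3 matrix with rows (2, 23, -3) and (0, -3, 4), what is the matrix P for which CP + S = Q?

CP = Q − S = [[4, 20, 2], [-2, 0, 1]].
Since C multiplies P on the left, P = C⁻¹(Q − S).
det C = 4; the adjugate gives C⁻¹ = [[1/4, 1/2], [-1/4, 1/2]].
P = C⁻¹(Q − S) = [[0, 5, 1], [-2, -5, 0]].

P = [[0, 5, 1], [-2, -5, 0]]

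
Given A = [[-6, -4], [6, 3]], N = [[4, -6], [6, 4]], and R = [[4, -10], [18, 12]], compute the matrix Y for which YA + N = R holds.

Y = [[4, 4], [-2, 0]]

YA = R − N = [[0, -4], [12, 8]].
A is on the right of Y, so right-multiply by A⁻¹: Y = (R − N)A⁻¹.
det A = 6; the adjugate gives A⁻¹ = [[1/2, 2/3], [-1, -1]].
Y = (R − N)A⁻¹ = [[4, 4], [-2, 0]].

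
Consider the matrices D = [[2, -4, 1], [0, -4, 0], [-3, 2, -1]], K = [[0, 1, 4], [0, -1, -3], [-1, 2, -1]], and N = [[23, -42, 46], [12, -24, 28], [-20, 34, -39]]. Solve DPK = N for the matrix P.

P = [[-2, -4, -3], [-4, -4, 3], [-1, -1, -5]]

Isolating P: multiply by D⁻¹ from the left and K⁻¹ from the right, so P = D⁻¹NK⁻¹.
det D = -4, so D⁻¹ = [[-1, 1/2, -1], [0, -1/4, 0], [3, -2, 2]].
det K = -1; the adjugate gives K⁻¹ = [[-7, -9, -1], [-3, -4, 0], [1, 1, 0]].
D⁻¹N = [[3, -4, 7], [-3, 6, -7], [5, -10, 4]].
P = (D⁻¹N)K⁻¹ = [[-2, -4, -3], [-4, -4, 3], [-1, -1, -5]].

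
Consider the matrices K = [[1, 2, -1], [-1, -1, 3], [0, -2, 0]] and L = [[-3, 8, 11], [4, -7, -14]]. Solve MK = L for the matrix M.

Right-multiplying both sides by K⁻¹ gives M = LK⁻¹.
det K = 4; the adjugate gives K⁻¹ = [[3/2, 1/2, 5/4], [0, 0, -1/2], [1/2, 1/2, 1/4]].
M = LK⁻¹ = [[-3, 8, 11], [4, -7, -14]] · [[3/2, 1/2, 5/4], [0, 0, -1/2], [1/2, 1/2, 1/4]] = [[1, 4, -5], [-1, -5, 5]].

M = [[1, 4, -5], [-1, -5, 5]]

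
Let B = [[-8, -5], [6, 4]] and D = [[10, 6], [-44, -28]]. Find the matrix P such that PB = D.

Right-multiplying both sides by B⁻¹ gives P = DB⁻¹.
B has determinant -2; B⁻¹ = [[-2, -5/2], [3, 4]].
P = DB⁻¹ = [[10, 6], [-44, -28]] · [[-2, -5/2], [3, 4]] = [[-2, -1], [4, -2]].

P = [[-2, -1], [4, -2]]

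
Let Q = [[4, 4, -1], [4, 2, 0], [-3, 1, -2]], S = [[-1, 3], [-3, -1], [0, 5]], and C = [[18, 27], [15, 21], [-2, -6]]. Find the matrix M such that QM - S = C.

QM = C + S = [[17, 30], [12, 20], [-2, -1]].
Q is on the left of M, so left-multiply by Q⁻¹: M = Q⁻¹(C + S).
Q has determinant 6; Q⁻¹ = [[-2/3, 7/6, 1/3], [4/3, -11/6, -2/3], [5/3, -8/3, -4/3]].
M = Q⁻¹(C + S) = [[2, 3], [2, 4], [-1, -2]].

M = [[2, 3], [2, 4], [-1, -2]]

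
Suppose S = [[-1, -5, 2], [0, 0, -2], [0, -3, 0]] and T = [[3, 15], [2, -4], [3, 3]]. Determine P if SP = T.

Since S multiplies P on the left, P = S⁻¹T.
det S = 6, so S⁻¹ = [[-1, -1, 5/3], [0, 0, -1/3], [0, -1/2, 0]].
P = S⁻¹T = [[-1, -1, 5/3], [0, 0, -1/3], [0, -1/2, 0]] · [[3, 15], [2, -4], [3, 3]] = [[0, -6], [-1, -1], [-1, 2]].

P = [[0, -6], [-1, -1], [-1, 2]]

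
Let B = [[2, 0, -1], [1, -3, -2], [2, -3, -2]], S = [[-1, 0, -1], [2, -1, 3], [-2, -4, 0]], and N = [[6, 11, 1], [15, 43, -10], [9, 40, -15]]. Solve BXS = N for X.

Left-multiply by B⁻¹ and right-multiply by S⁻¹: X = B⁻¹NS⁻¹.
B has determinant -3; B⁻¹ = [[0, -1, 1], [2/3, 2/3, -1], [-1, -2, 2]].
det S = -2, so S⁻¹ = [[-6, -2, 1/2], [3, 1, -1/2], [5, 2, -1/2]].
B⁻¹N = [[-6, -3, -5], [5, -4, 9], [-18, -17, -11]].
X = (B⁻¹N)S⁻¹ = [[2, -1, 1], [3, 4, 0], [2, -3, 5]].

X = [[2, -1, 1], [3, 4, 0], [2, -3, 5]]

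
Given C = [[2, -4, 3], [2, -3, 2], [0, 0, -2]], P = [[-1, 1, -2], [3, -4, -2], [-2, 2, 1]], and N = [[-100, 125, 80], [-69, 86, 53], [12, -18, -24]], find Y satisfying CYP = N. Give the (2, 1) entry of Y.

0

Left-multiply by C⁻¹ and right-multiply by P⁻¹: Y = C⁻¹NP⁻¹.
C has determinant -4; C⁻¹ = [[-3/2, 2, -1/4], [-1, 1, -1/2], [0, 0, -1/2]].
det P = 5; the adjugate gives P⁻¹ = [[0, -1, -2], [1/5, -1, -8/5], [-2/5, 0, 1/5]].
C⁻¹N = [[9, -11, -8], [25, -30, -15], [-6, 9, 12]].
Y = (C⁻¹N)P⁻¹ = [[1, 2, -2], [0, 5, -5], [-3, -3, 0]].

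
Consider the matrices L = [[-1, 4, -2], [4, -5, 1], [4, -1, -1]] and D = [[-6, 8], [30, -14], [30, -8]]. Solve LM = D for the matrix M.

L is on the left of M, so left-multiply by L⁻¹: M = L⁻¹D.
L has determinant -6; L⁻¹ = [[-1, -1, 1], [-4/3, -3/2, 7/6], [-8/3, -5/2, 11/6]].
M = L⁻¹D = [[-1, -1, 1], [-4/3, -3/2, 7/6], [-8/3, -5/2, 11/6]] · [[-6, 8], [30, -14], [30, -8]] = [[6, -2], [-2, 1], [-4, -1]].

M = [[6, -2], [-2, 1], [-4, -1]]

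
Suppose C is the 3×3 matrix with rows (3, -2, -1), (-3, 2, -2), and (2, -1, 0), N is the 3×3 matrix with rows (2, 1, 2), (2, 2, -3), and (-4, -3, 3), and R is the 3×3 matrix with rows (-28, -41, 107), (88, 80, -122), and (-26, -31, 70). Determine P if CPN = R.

P = [[5, -5, 1], [2, 5, -1], [-2, 2, 5]]

Isolating P: multiply by C⁻¹ from the left and N⁻¹ from the right, so P = C⁻¹RN⁻¹.
det C = 3, so C⁻¹ = [[-2/3, 1/3, 2], [-4/3, 2/3, 3], [-1/3, -1/3, 0]].
det N = 4, so N⁻¹ = [[-3/4, -9/4, -7/4], [3/2, 7/2, 5/2], [1/2, 1/2, 1/2]].
C⁻¹R = [[-4, -8, 28], [18, 15, -14], [-20, -13, 5]].
P = (C⁻¹R)N⁻¹ = [[5, -5, 1], [2, 5, -1], [-2, 2, 5]].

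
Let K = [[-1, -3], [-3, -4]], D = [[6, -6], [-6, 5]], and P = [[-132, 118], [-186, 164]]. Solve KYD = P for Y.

Isolating Y: multiply by K⁻¹ from the left and D⁻¹ from the right, so Y = K⁻¹PD⁻¹.
K has determinant -5; K⁻¹ = [[4/5, -3/5], [-3/5, 1/5]].
det D = -6; the adjugate gives D⁻¹ = [[-5/6, -1], [-1, -1]].
K⁻¹P = [[6, -4], [42, -38]].
Y = (K⁻¹P)D⁻¹ = [[-1, -2], [3, -4]].

Y = [[-1, -2], [3, -4]]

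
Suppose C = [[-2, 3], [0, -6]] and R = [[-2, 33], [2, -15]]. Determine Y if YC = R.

Right-multiplying both sides by C⁻¹ gives Y = RC⁻¹.
det C = 12; the adjugate gives C⁻¹ = [[-1/2, -1/4], [0, -1/6]].
Y = RC⁻¹ = [[-2, 33], [2, -15]] · [[-1/2, -1/4], [0, -1/6]] = [[1, -5], [-1, 2]].

Y = [[1, -5], [-1, 2]]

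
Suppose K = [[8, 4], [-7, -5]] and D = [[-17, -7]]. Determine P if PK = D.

P = [[-3, -1]]

K is on the right of P, so right-multiply by K⁻¹: P = DK⁻¹.
K has determinant -12; K⁻¹ = [[5/12, 1/3], [-7/12, -2/3]].
P = DK⁻¹ = [[-17, -7]] · [[5/12, 1/3], [-7/12, -2/3]] = [[-3, -1]].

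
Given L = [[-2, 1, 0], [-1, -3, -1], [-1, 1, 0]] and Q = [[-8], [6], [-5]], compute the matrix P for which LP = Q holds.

Left-multiplying both sides by L⁻¹ gives P = L⁻¹Q.
L has determinant -1; L⁻¹ = [[-1, 0, 1], [-1, 0, 2], [4, -1, -7]].
P = L⁻¹Q = [[-1, 0, 1], [-1, 0, 2], [4, -1, -7]] · [[-8], [6], [-5]] = [[3], [-2], [-3]].

P = [[3], [-2], [-3]]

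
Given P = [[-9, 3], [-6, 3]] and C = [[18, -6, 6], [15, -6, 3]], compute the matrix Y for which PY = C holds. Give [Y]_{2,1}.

3

Since P multiplies Y on the left, Y = P⁻¹C.
det P = -9, so P⁻¹ = [[-1/3, 1/3], [-2/3, 1]].
Y = P⁻¹C = [[-1/3, 1/3], [-2/3, 1]] · [[18, -6, 6], [15, -6, 3]] = [[-1, 0, -1], [3, -2, -1]].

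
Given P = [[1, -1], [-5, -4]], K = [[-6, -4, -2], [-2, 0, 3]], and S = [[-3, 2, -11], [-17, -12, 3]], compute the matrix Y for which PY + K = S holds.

Y = [[3, 4, -4], [0, -2, 5]]

PY = S − K = [[3, 6, -9], [-15, -12, 0]].
Left-multiplying both sides by P⁻¹ gives Y = P⁻¹(S − K).
P has determinant -9; P⁻¹ = [[4/9, -1/9], [-5/9, -1/9]].
Y = P⁻¹(S − K) = [[3, 4, -4], [0, -2, 5]].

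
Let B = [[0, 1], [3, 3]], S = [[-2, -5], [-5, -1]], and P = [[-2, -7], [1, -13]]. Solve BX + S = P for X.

X = [[2, -2], [0, -2]]

BX = P − S = [[0, -2], [6, -12]].
Since B multiplies X on the left, X = B⁻¹(P − S).
det B = -3; the adjugate gives B⁻¹ = [[-1, 1/3], [1, 0]].
X = B⁻¹(P − S) = [[2, -2], [0, -2]].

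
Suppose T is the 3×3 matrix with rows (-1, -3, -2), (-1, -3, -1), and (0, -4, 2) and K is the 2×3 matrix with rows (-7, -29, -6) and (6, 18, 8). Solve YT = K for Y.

Y = [[3, 4, 2], [-2, -4, 0]]

T is on the right of Y, so right-multiply by T⁻¹: Y = KT⁻¹.
T has determinant -4; T⁻¹ = [[5/2, -7/2, 3/4], [-1/2, 1/2, -1/4], [-1, 1, 0]].
Y = KT⁻¹ = [[-7, -29, -6], [6, 18, 8]] · [[5/2, -7/2, 3/4], [-1/2, 1/2, -1/4], [-1, 1, 0]] = [[3, 4, 2], [-2, -4, 0]].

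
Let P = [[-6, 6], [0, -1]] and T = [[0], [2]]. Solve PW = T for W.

P is on the left of W, so left-multiply by P⁻¹: W = P⁻¹T.
P has determinant 6; P⁻¹ = [[-1/6, -1], [0, -1]].
W = P⁻¹T = [[-1/6, -1], [0, -1]] · [[0], [2]] = [[-2], [-2]].

W = [[-2], [-2]]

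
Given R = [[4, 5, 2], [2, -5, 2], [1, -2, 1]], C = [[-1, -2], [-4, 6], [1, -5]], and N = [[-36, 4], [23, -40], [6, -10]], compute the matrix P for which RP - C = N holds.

RP = N + C = [[-37, 2], [19, -34], [7, -15]].
R is on the left of P, so left-multiply by R⁻¹: P = R⁻¹(N + C).
det R = -2; the adjugate gives R⁻¹ = [[1/2, 9/2, -10], [0, -1, 2], [-1/2, -13/2, 15]].
P = R⁻¹(N + C) = [[-3, -2], [-5, 4], [0, -5]].

P = [[-3, -2], [-5, 4], [0, -5]]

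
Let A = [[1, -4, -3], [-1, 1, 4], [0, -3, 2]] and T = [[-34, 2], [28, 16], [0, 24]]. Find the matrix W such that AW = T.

Since A multiplies W on the left, W = A⁻¹T.
det A = -3, so A⁻¹ = [[-14/3, -17/3, 13/3], [-2/3, -2/3, 1/3], [-1, -1, 1]].
W = A⁻¹T = [[-14/3, -17/3, 13/3], [-2/3, -2/3, 1/3], [-1, -1, 1]] · [[-34, 2], [28, 16], [0, 24]] = [[0, 4], [4, -4], [6, 6]].

W = [[0, 4], [4, -4], [6, 6]]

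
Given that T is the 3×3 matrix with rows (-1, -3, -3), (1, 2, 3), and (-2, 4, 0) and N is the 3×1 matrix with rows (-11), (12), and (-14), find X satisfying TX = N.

Left-multiplying both sides by T⁻¹ gives X = T⁻¹N.
T has determinant 6; T⁻¹ = [[-2, -2, -1/2], [-1, -1, 0], [4/3, 5/3, 1/6]].
X = T⁻¹N = [[-2, -2, -1/2], [-1, -1, 0], [4/3, 5/3, 1/6]] · [[-11], [12], [-14]] = [[5], [-1], [3]].

X = [[5], [-1], [3]]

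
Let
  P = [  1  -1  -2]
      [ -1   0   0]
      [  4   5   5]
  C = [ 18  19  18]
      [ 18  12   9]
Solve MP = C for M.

Since P sits to the right of M, M = CP⁻¹.
P has determinant 5; P⁻¹ = [[0, -1, 0], [1, 13/5, 2/5], [-1, -9/5, -1/5]].
M = CP⁻¹ = [[18, 19, 18], [18, 12, 9]] · [[0, -1, 0], [1, 13/5, 2/5], [-1, -9/5, -1/5]] = [[1, -1, 4], [3, -3, 3]].

M = [[1, -1, 4], [3, -3, 3]]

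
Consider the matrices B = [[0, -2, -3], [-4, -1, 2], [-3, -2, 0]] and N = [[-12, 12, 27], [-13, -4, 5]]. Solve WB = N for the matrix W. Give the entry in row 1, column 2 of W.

Right-multiplying both sides by B⁻¹ gives W = NB⁻¹.
det B = -3, so B⁻¹ = [[-4/3, -2, 7/3], [2, 3, -4], [-5/3, -2, 8/3]].
W = NB⁻¹ = [[-12, 12, 27], [-13, -4, 5]] · [[-4/3, -2, 7/3], [2, 3, -4], [-5/3, -2, 8/3]] = [[-5, 6, -4], [1, 4, -1]].

6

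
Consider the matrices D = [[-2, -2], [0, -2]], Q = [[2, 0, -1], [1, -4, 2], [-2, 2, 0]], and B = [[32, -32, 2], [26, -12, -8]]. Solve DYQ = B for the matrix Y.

Isolating Y: multiply by D⁻¹ from the left and Q⁻¹ from the right, so Y = D⁻¹BQ⁻¹.
det D = 4, so D⁻¹ = [[-1/2, 1/2], [0, -1/2]].
det Q = -2; the adjugate gives Q⁻¹ = [[2, 1, 2], [2, 1, 5/2], [3, 2, 4]].
D⁻¹B = [[-3, 10, -5], [-13, 6, 4]].
Y = (D⁻¹B)Q⁻¹ = [[-1, -3, -1], [-2, 1, 5]].

Y = [[-1, -3, -1], [-2, 1, 5]]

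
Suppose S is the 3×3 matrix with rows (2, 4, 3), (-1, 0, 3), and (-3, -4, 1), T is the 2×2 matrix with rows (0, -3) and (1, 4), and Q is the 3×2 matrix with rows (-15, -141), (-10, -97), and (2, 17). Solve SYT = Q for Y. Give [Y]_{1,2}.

1

Left-multiply by S⁻¹ and right-multiply by T⁻¹: Y = S⁻¹QT⁻¹.
det S = 4, so S⁻¹ = [[3, -4, 3], [-2, 11/4, -9/4], [1, -1, 1]].
T has determinant 3; T⁻¹ = [[4/3, 1], [-1/3, 0]].
S⁻¹Q = [[1, 16], [-2, -23], [-3, -27]].
Y = (S⁻¹Q)T⁻¹ = [[-4, 1], [5, -2], [5, -3]].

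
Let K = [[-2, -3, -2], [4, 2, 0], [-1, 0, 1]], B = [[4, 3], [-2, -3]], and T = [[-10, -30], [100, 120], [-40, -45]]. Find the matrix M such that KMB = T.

M = [[5, -5], [-5, -5], [0, 5]]

Isolating M: multiply by K⁻¹ from the left and B⁻¹ from the right, so M = K⁻¹TB⁻¹.
det K = 4, so K⁻¹ = [[1/2, 3/4, 1], [-1, -1, -2], [1/2, 3/4, 2]].
det B = -6; the adjugate gives B⁻¹ = [[1/2, 1/2], [-1/3, -2/3]].
K⁻¹T = [[30, 30], [-10, 0], [-10, -15]].
M = (K⁻¹T)B⁻¹ = [[5, -5], [-5, -5], [0, 5]].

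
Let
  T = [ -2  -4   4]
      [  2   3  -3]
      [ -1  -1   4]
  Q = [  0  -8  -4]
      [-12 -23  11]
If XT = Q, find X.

Right-multiplying both sides by T⁻¹ gives X = QT⁻¹.
T has determinant 6; T⁻¹ = [[3/2, 2, 0], [-5/6, -2/3, 1/3], [1/6, 1/3, 1/3]].
X = QT⁻¹ = [[0, -8, -4], [-12, -23, 11]] · [[3/2, 2, 0], [-5/6, -2/3, 1/3], [1/6, 1/3, 1/3]] = [[6, 4, -4], [3, -5, -4]].

X = [[6, 4, -4], [3, -5, -4]]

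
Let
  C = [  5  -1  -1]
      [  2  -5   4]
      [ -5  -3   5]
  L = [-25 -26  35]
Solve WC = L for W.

C is on the right of W, so right-multiply by C⁻¹: W = LC⁻¹.
det C = -4; the adjugate gives C⁻¹ = [[13/4, -2, 9/4], [15/2, -5, 11/2], [31/4, -5, 23/4]].
W = LC⁻¹ = [[-25, -26, 35]] · [[13/4, -2, 9/4], [15/2, -5, 11/2], [31/4, -5, 23/4]] = [[-5, 5, 2]].

W = [[-5, 5, 2]]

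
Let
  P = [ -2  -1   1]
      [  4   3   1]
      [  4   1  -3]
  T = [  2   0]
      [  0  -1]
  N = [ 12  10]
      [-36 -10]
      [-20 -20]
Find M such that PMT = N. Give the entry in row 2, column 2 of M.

M = P⁻¹NT⁻¹ (apply P⁻¹ on the left and T⁻¹ on the right).
det P = -4, so P⁻¹ = [[5/2, 1/2, 1], [-4, -1/2, -3/2], [2, 1/2, 1/2]].
T has determinant -2; T⁻¹ = [[1/2, 0], [0, -1]].
P⁻¹N = [[-8, 0], [0, -5], [-4, 5]].
M = (P⁻¹N)T⁻¹ = [[-4, 0], [0, 5], [-2, -5]].

5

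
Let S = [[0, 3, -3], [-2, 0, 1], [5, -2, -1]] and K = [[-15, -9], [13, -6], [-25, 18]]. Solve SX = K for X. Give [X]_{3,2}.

6

Left-multiplying both sides by S⁻¹ gives X = S⁻¹K.
det S = -3, so S⁻¹ = [[-2/3, -3, -1], [-1, -5, -2], [-4/3, -5, -2]].
X = S⁻¹K = [[-2/3, -3, -1], [-1, -5, -2], [-4/3, -5, -2]] · [[-15, -9], [13, -6], [-25, 18]] = [[-4, 6], [0, 3], [5, 6]].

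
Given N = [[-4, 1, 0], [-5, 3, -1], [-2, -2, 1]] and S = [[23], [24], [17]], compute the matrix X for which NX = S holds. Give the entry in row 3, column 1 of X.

3

Left-multiplying both sides by N⁻¹ gives X = N⁻¹S.
det N = 3, so N⁻¹ = [[1/3, -1/3, -1/3], [7/3, -4/3, -4/3], [16/3, -10/3, -7/3]].
X = N⁻¹S = [[1/3, -1/3, -1/3], [7/3, -4/3, -4/3], [16/3, -10/3, -7/3]] · [[23], [24], [17]] = [[-6], [-1], [3]].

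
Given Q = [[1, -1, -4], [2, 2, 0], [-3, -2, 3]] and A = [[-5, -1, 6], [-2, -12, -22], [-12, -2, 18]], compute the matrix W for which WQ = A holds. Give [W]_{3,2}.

-6

Since Q sits to the right of W, W = AQ⁻¹.
Q has determinant 4; Q⁻¹ = [[3/2, 11/4, 2], [-3/2, -9/4, -2], [1/2, 5/4, 1]].
W = AQ⁻¹ = [[-5, -1, 6], [-2, -12, -22], [-12, -2, 18]] · [[3/2, 11/4, 2], [-3/2, -9/4, -2], [1/2, 5/4, 1]] = [[-3, -4, -2], [4, -6, -2], [-6, -6, -2]].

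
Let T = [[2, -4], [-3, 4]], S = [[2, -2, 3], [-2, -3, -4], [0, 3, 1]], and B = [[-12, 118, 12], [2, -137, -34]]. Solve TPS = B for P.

P = [[1, -4, 3], [4, 0, -4]]

P = T⁻¹BS⁻¹ (apply T⁻¹ on the left and S⁻¹ on the right).
T has determinant -4; T⁻¹ = [[-1, -1], [-3/4, -1/2]].
det S = -4, so S⁻¹ = [[-9/4, -11/4, -17/4], [-1/2, -1/2, -1/2], [3/2, 3/2, 5/2]].
T⁻¹B = [[10, 19, 22], [8, -20, 8]].
P = (T⁻¹B)S⁻¹ = [[1, -4, 3], [4, 0, -4]].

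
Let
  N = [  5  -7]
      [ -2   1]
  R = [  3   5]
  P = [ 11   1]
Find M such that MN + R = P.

MN = P − R = [[8, -4]].
Since N sits to the right of M, M = (P − R)N⁻¹.
det N = -9, so N⁻¹ = [[-1/9, -7/9], [-2/9, -5/9]].
M = (P − R)N⁻¹ = [[0, -4]].

M = [[0, -4]]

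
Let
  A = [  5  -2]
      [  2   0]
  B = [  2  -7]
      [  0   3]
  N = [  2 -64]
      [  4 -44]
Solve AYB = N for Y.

Isolating Y: multiply by A⁻¹ from the left and B⁻¹ from the right, so Y = A⁻¹NB⁻¹.
det A = 4, so A⁻¹ = [[0, 1/2], [-1/2, 5/4]].
det B = 6; the adjugate gives B⁻¹ = [[1/2, 7/6], [0, 1/3]].
A⁻¹N = [[2, -22], [4, -23]].
Y = (A⁻¹N)B⁻¹ = [[1, -5], [2, -3]].

Y = [[1, -5], [2, -3]]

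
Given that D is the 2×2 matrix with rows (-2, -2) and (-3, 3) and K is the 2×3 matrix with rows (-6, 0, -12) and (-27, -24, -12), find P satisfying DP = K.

P = [[6, 4, 5], [-3, -4, 1]]

D is on the left of P, so left-multiply by D⁻¹: P = D⁻¹K.
det D = -12; the adjugate gives D⁻¹ = [[-1/4, -1/6], [-1/4, 1/6]].
P = D⁻¹K = [[-1/4, -1/6], [-1/4, 1/6]] · [[-6, 0, -12], [-27, -24, -12]] = [[6, 4, 5], [-3, -4, 1]].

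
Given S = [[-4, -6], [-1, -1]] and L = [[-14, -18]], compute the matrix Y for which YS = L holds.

Since S sits to the right of Y, Y = LS⁻¹.
det S = -2, so S⁻¹ = [[1/2, -3], [-1/2, 2]].
Y = LS⁻¹ = [[-14, -18]] · [[1/2, -3], [-1/2, 2]] = [[2, 6]].

Y = [[2, 6]]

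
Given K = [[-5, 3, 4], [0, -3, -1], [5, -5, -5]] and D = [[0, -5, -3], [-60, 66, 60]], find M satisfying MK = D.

Since K sits to the right of M, M = DK⁻¹.
det K = -5; the adjugate gives K⁻¹ = [[-2, 1, -9/5], [1, -1, 1], [-3, 2, -3]].
M = DK⁻¹ = [[0, -5, -3], [-60, 66, 60]] · [[-2, 1, -9/5], [1, -1, 1], [-3, 2, -3]] = [[4, -1, 4], [6, -6, -6]].

M = [[4, -1, 4], [6, -6, -6]]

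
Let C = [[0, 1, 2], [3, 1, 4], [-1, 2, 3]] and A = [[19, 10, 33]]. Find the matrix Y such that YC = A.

Right-multiplying both sides by C⁻¹ gives Y = AC⁻¹.
C has determinant 1; C⁻¹ = [[-5, 1, 2], [-13, 2, 6], [7, -1, -3]].
Y = AC⁻¹ = [[19, 10, 33]] · [[-5, 1, 2], [-13, 2, 6], [7, -1, -3]] = [[6, 6, -1]].

Y = [[6, 6, -1]]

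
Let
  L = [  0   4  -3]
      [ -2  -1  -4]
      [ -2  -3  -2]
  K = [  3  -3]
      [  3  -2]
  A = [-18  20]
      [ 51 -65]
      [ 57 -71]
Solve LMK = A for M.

M = [[-5, 2], [-5, 2], [-4, 2]]

M = L⁻¹AK⁻¹ (apply L⁻¹ on the left and K⁻¹ on the right).
det L = 4, so L⁻¹ = [[-5/2, 17/4, -19/4], [1, -3/2, 3/2], [1, -2, 2]].
det K = 3, so K⁻¹ = [[-2/3, 1], [-1, 1]].
L⁻¹A = [[-9, 11], [-9, 11], [-6, 8]].
M = (L⁻¹A)K⁻¹ = [[-5, 2], [-5, 2], [-4, 2]].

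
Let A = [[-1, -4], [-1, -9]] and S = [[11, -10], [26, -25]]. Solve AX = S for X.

X = [[1, -2], [-3, 3]]

A is on the left of X, so left-multiply by A⁻¹: X = A⁻¹S.
A has determinant 5; A⁻¹ = [[-9/5, 4/5], [1/5, -1/5]].
X = A⁻¹S = [[-9/5, 4/5], [1/5, -1/5]] · [[11, -10], [26, -25]] = [[1, -2], [-3, 3]].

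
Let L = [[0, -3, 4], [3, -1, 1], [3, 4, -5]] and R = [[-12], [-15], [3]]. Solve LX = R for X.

Since L multiplies X on the left, X = L⁻¹R.
det L = 6, so L⁻¹ = [[1/6, 1/6, 1/6], [3, -2, 2], [5/2, -3/2, 3/2]].
X = L⁻¹R = [[1/6, 1/6, 1/6], [3, -2, 2], [5/2, -3/2, 3/2]] · [[-12], [-15], [3]] = [[-4], [0], [-3]].

X = [[-4], [0], [-3]]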